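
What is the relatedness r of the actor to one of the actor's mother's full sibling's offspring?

Each parent–offspring link contributes a factor of 1/2, and independent paths through distinct common ancestors add.
First cousins share one grandparent pair — two paths of length 4: r = 2·(1/2)^4 = 1/8.

0.125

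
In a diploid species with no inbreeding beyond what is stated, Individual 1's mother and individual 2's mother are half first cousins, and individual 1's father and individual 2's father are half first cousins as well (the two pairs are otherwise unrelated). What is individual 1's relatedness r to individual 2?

Independent pedigree routes through distinct common ancestors add.
Individual 1 and individual 2 are related in two ways: half second cousins through their mothers (r = 1/64) and half second cousins through their fathers (r = 1/64).
r = 1/64 + 1/64 = 0.03125.

0.03125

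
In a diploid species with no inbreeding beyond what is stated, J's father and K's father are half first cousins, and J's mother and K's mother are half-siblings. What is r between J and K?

With two independent routes of shared ancestry, r is the sum of the two contributions.
J and K are related in two ways: half second cousins through their fathers (r = 1/64) and half first cousins through their mothers (r = 1/16).
r = 1/64 + 1/16 = 0.078125.

0.078125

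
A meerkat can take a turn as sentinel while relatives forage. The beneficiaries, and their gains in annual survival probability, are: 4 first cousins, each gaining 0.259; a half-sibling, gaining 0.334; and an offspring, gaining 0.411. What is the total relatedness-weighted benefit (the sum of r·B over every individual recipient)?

0.4185

r to a first cousin = 1/8 (first cousins share one grandparent pair — two paths of length 4: r = 2·(1/2)^4 = 1/8).
r to a half-sibling = 0.25 (half-sibs share one parent — one path of length 2: r = (1/2)^2 = 1/4).
r to an offspring = 0.5 (one parent–offspring link: r = (1/2)^1 = 1/2).
Summing one r·B term per recipient: 4·0.125·0.259 + 1·0.25·0.334 + 1·0.5·0.411 = 0.4185.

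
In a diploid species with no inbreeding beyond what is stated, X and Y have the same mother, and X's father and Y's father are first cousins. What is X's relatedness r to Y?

0.28125

With two independent routes of shared ancestry, r is the sum of the two contributions.
X and Y are related in two ways: half-sibs through their shared mother (r = 1/4) and second cousins through their fathers (r = 1/32).
r = 1/4 + 1/32 = 9/32 = 0.28125.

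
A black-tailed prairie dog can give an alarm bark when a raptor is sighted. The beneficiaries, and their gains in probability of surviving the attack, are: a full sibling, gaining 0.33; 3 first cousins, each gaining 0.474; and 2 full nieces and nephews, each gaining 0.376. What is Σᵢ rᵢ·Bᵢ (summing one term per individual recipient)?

0.53075

r to a full sibling = 0.5 (full sibs share both parents — two paths of length 2: r = 2·(1/2)^2 = 1/2).
r to a first cousin = 1/8 (first cousins share one grandparent pair — two paths of length 4: r = 2·(1/2)^4 = 1/8).
r to a full niece or nephew = 1/4 (full aunt/uncle↔niece/nephew: two paths of length 3 through the shared grandparent pair: r = 2·(1/2)^3 = 1/4).
Summing one r·B term per recipient: 1·0.5·0.33 + 3·0.125·0.474 + 2·0.25·0.376 = 0.53075.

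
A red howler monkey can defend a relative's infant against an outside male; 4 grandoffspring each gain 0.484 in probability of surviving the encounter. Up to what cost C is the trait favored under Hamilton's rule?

r to a grandoffspring = 1/4 (two parent–offspring links: r = (1/2)^2 = 1/4).
Hamilton's rule: n·r·B > C, so the trait is favored while C < n·r·B = 4·0.25·0.484 = 0.484.

0.484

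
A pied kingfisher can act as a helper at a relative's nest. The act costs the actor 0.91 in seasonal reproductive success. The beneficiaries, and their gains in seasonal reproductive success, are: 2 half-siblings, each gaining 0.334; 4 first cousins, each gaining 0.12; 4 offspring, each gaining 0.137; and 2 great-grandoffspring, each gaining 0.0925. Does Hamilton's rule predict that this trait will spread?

No

Hamilton's rule: the trait is favored when the sum of r·B over every recipient exceeds the actor's cost C.
r to a half-sibling = 1/4 (half-sibs share one parent — one path of length 2: r = (1/2)^2 = 1/4).
r to a first cousin = 1/8 (first cousins share one grandparent pair — two paths of length 4: r = 2·(1/2)^4 = 1/8).
r to an offspring = 1/2 (one parent–offspring link: r = (1/2)^1 = 1/2).
r to a great-grandoffspring = 0.125 (three parent–offspring links: r = (1/2)^3 = 1/8).
Summing one r·B term per recipient: 2·0.25·0.334 + 4·0.125·0.12 + 4·0.5·0.137 + 2·0.125·0.0925 = 0.524125.
0.524125 < 0.91: the indirect benefit is less than the cost.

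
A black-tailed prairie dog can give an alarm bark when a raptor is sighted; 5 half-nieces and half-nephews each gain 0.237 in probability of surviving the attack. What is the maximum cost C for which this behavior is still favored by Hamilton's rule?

0.148125

r to a half-niece or half-nephew = 0.125 (half-aunt/uncle↔niece/nephew: one path of length 3: r = (1/2)^3 = 1/8).
Hamilton's rule: n·r·B > C, so the trait is favored while C < n·r·B = 5·0.125·0.237 = 0.148125.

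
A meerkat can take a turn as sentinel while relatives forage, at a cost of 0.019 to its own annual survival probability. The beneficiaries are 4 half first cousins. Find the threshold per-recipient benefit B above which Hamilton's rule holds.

r to a half first cousin = 1/16 (half first cousins share one grandparent — one path of length 4: r = (1/2)^4 = 1/16).
Hamilton's rule with n recipients of equal r: n·r·B > C, so B > C/(n·r) = 0.019/(4·0.0625) = 0.076.

0.076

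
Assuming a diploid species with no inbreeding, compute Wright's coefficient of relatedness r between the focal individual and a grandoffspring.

0.25

Each parent–offspring link contributes a factor of 1/2, and independent paths through distinct common ancestors add.
Two parent–offspring links: r = (1/2)^2 = 1/4.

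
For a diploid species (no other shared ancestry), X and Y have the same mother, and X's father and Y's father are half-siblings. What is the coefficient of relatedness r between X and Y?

0.3125

Independent pedigree routes through distinct common ancestors add.
X and Y are related in two ways: half-sibs through their shared mother (r = 1/4) and half first cousins through their fathers (r = 1/16).
r = 1/4 + 1/16 = 0.3125.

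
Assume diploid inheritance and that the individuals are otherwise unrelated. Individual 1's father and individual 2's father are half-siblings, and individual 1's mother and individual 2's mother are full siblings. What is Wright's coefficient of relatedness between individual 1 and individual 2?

With two independent routes of shared ancestry, r is the sum of the two contributions.
Individual 1 and individual 2 are related in two ways: half first cousins through their fathers (r = 1/16) and first cousins through their mothers (r = 1/8).
r = 1/16 + 1/8 = 3/16 = 0.1875.

0.1875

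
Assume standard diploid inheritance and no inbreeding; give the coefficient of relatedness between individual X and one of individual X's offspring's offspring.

Each parent–offspring link contributes a factor of 1/2, and independent paths through distinct common ancestors add.
Two parent–offspring links: r = (1/2)^2 = 1/4.

0.25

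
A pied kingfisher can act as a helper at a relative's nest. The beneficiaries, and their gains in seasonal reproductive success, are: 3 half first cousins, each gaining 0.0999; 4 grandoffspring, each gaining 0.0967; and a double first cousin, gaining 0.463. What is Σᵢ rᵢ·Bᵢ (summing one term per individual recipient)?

r to a half first cousin = 0.0625 (half first cousins share one grandparent — one path of length 4: r = (1/2)^4 = 1/16).
r to a grandoffspring = 0.25 (two parent–offspring links: r = (1/2)^2 = 1/4).
r to a double first cousin = 0.25 (double first cousins share both grandparent pairs — four paths of length 4: r = 4·(1/2)^4 = 1/4).
Summing one r·B term per recipient: 3·0.0625·0.0999 + 4·0.25·0.0967 + 1·0.25·0.463 = 0.23118125.

0.23118125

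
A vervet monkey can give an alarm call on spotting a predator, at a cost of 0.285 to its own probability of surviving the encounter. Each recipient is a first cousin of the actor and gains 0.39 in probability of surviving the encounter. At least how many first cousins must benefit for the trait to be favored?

r to a first cousin = 1/8 (first cousins share one grandparent pair — two paths of length 4: r = 2·(1/2)^4 = 1/8).
Hamilton's rule: n·r·B > C  ⇒  n > C/(r·B) = 0.285/(0.125·0.39) = 5.846.
The smallest integer exceeding 5.846 is 6.

6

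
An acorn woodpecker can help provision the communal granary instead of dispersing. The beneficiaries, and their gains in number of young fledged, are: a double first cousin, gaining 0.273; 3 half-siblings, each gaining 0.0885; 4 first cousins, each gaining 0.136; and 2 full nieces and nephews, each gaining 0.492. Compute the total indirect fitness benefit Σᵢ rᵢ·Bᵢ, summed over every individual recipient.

r to a double first cousin = 1/4 (double first cousins share both grandparent pairs — four paths of length 4: r = 4·(1/2)^4 = 1/4).
r to a half-sibling = 0.25 (half-sibs share one parent — one path of length 2: r = (1/2)^2 = 1/4).
r to a first cousin = 0.125 (first cousins share one grandparent pair — two paths of length 4: r = 2·(1/2)^4 = 1/8).
r to a full niece or nephew = 0.25 (full aunt/uncle↔niece/nephew: two paths of length 3 through the shared grandparent pair: r = 2·(1/2)^3 = 1/4).
Summing one r·B term per recipient: 1·0.25·0.273 + 3·0.25·0.0885 + 4·0.125·0.136 + 2·0.25·0.492 = 0.448625.

0.448625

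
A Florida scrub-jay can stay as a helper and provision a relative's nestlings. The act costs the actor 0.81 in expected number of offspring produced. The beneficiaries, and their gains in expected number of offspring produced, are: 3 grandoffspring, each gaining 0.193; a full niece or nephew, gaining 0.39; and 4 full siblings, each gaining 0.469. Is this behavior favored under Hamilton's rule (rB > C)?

Hamilton's rule: the trait is favored when the sum of r·B over every recipient exceeds the actor's cost C.
r to a grandoffspring = 0.25 (two parent–offspring links: r = (1/2)^2 = 1/4).
r to a full niece or nephew = 1/4 (full aunt/uncle↔niece/nephew: two paths of length 3 through the shared grandparent pair: r = 2·(1/2)^3 = 1/4).
r to a full sibling = 1/2 (full sibs share both parents — two paths of length 2: r = 2·(1/2)^2 = 1/2).
Summing one r·B term per recipient: 3·0.25·0.193 + 1·0.25·0.39 + 4·0.5·0.469 = 1.18025.
1.18025 > 0.81: the indirect benefit exceeds the cost.

Yes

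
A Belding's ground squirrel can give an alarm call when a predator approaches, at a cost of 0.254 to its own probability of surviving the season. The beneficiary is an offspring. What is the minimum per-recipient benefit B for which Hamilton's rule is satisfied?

0.508

r to an offspring = 1/2 (one parent–offspring link: r = (1/2)^1 = 1/2).
Hamilton's rule with n recipients of equal r: n·r·B > C, so B > C/(n·r) = 0.254/(1·0.5) = 0.508.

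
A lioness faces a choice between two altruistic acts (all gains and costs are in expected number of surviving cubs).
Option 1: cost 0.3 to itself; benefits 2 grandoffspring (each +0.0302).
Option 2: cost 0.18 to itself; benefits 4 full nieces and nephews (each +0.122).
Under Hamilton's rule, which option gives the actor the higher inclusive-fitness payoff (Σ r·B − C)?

Option 1: r to a grandoffspring = 0.25.
Option 1: Σ r·B − C = (2·0.25·0.0302) − 0.3 = -0.2849.
Option 2: r to a full niece or nephew = 0.25.
Option 2: Σ r·B − C = (4·0.25·0.122) − 0.18 = -0.058.
Option 2 has the higher net inclusive-fitness payoff.

Option 2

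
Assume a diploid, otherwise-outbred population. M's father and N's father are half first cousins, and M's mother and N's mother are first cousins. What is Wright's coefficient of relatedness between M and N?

Independent pedigree routes through distinct common ancestors add.
M and N are related in two ways: half second cousins through their fathers (r = 1/64) and second cousins through their mothers (r = 1/32).
r = 1/64 + 1/32 = 0.046875.

0.046875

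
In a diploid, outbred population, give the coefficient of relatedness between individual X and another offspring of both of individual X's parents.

0.5

Each parent–offspring link contributes a factor of 1/2, and independent paths through distinct common ancestors add.
Full sibs share both parents — two paths of length 2: r = 2·(1/2)^2 = 1/2.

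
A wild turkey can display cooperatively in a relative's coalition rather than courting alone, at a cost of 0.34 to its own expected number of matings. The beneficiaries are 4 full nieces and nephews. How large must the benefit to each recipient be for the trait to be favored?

r to a full niece or nephew = 1/4 (full aunt/uncle↔niece/nephew: two paths of length 3 through the shared grandparent pair: r = 2·(1/2)^3 = 1/4).
Hamilton's rule with n recipients of equal r: n·r·B > C, so B > C/(n·r) = 0.34/(4·0.25) = 0.34.

0.34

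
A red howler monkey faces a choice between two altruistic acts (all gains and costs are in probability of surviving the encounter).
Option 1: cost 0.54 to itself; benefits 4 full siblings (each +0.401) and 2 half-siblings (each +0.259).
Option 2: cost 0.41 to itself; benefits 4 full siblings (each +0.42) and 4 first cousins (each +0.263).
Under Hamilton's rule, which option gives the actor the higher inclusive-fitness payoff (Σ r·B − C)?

Option 1: r to a full sibling = 0.5.
Option 1: r to a half-sibling = 0.25.
Option 1: Σ r·B − C = (4·0.5·0.401 + 2·0.25·0.259) − 0.54 = 0.3915.
Option 2: r to a full sibling = 0.5.
Option 2: r to a first cousin = 0.125.
Option 2: Σ r·B − C = (4·0.5·0.42 + 4·0.125·0.263) − 0.41 = 0.5615.
Option 2 has the higher net inclusive-fitness payoff.

Option 2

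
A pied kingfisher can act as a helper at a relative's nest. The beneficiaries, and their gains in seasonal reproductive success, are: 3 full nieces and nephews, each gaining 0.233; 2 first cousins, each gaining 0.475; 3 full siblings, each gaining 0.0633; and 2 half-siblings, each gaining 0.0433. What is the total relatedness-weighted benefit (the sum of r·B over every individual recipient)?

r to a full niece or nephew = 1/4 (full aunt/uncle↔niece/nephew: two paths of length 3 through the shared grandparent pair: r = 2·(1/2)^3 = 1/4).
r to a first cousin = 1/8 (first cousins share one grandparent pair — two paths of length 4: r = 2·(1/2)^4 = 1/8).
r to a full sibling = 1/2 (full sibs share both parents — two paths of length 2: r = 2·(1/2)^2 = 1/2).
r to a half-sibling = 1/4 (half-sibs share one parent — one path of length 2: r = (1/2)^2 = 1/4).
Summing one r·B term per recipient: 3·0.25·0.233 + 2·0.125·0.475 + 3·0.5·0.0633 + 2·0.25·0.0433 = 0.4101.

0.4101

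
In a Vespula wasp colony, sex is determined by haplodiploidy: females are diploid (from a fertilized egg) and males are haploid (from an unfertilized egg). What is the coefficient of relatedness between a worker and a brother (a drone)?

Her haploid brother carries none of their father's genes and a random half of their mother's genome; that half matches the maternal half of her own genome with probability 1/2: r = 1/2 · 1/2 = 1/4.

0.25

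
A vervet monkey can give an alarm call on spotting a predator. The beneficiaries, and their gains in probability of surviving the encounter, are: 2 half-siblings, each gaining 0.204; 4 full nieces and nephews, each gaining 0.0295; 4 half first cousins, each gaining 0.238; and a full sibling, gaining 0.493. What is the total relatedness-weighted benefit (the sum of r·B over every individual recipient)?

r to a half-sibling = 1/4 (half-sibs share one parent — one path of length 2: r = (1/2)^2 = 1/4).
r to a full niece or nephew = 0.25 (full aunt/uncle↔niece/nephew: two paths of length 3 through the shared grandparent pair: r = 2·(1/2)^3 = 1/4).
r to a half first cousin = 1/16 (half first cousins share one grandparent — one path of length 4: r = (1/2)^4 = 1/16).
r to a full sibling = 1/2 (full sibs share both parents — two paths of length 2: r = 2·(1/2)^2 = 1/2).
Summing one r·B term per recipient: 2·0.25·0.204 + 4·0.25·0.0295 + 4·0.0625·0.238 + 1·0.5·0.493 = 0.4375.

0.4375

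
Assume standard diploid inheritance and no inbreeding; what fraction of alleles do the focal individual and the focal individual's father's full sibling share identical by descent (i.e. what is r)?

0.25

Each parent–offspring link contributes a factor of 1/2, and independent paths through distinct common ancestors add.
Full aunt/uncle↔niece/nephew: two paths of length 3 through the shared grandparent pair: r = 2·(1/2)^3 = 1/4.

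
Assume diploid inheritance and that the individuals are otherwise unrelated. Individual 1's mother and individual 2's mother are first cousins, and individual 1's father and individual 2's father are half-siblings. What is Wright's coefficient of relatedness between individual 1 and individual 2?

Wright's path rule: contributions from independent ancestry routes add.
Individual 1 and individual 2 are related in two ways: second cousins through their mothers (r = 1/32) and half first cousins through their fathers (r = 1/16).
r = 1/32 + 1/16 = 3/32 = 0.09375.

0.09375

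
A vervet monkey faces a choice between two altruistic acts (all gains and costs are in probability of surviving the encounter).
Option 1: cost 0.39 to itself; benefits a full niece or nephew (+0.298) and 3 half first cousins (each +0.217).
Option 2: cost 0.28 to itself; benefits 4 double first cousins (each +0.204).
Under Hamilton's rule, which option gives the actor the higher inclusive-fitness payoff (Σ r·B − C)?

Option 1: r to a full niece or nephew = 0.25.
Option 1: r to a half first cousin = 0.0625.
Option 1: Σ r·B − C = (1·0.25·0.298 + 3·0.0625·0.217) − 0.39 = -0.2748125.
Option 2: r to a double first cousin = 0.25.
Option 2: Σ r·B − C = (4·0.25·0.204) − 0.28 = -0.076.
Option 2 has the higher net inclusive-fitness payoff.

Option 2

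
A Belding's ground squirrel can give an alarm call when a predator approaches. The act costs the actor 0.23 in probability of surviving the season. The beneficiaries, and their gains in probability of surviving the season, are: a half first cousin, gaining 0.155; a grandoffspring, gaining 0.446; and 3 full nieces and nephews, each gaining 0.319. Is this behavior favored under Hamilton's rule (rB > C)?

Hamilton's rule: the trait is favored when the sum of r·B over every recipient exceeds the actor's cost C.
r to a half first cousin = 1/16 (half first cousins share one grandparent — one path of length 4: r = (1/2)^4 = 1/16).
r to a grandoffspring = 1/4 (two parent–offspring links: r = (1/2)^2 = 1/4).
r to a full niece or nephew = 0.25 (full aunt/uncle↔niece/nephew: two paths of length 3 through the shared grandparent pair: r = 2·(1/2)^3 = 1/4).
Summing one r·B term per recipient: 1·0.0625·0.155 + 1·0.25·0.446 + 3·0.25·0.319 = 0.3604375.
0.3604375 > 0.23: the indirect benefit exceeds the cost.

Yes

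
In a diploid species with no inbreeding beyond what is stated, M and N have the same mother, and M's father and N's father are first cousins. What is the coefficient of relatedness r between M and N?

0.28125

Independent pedigree routes through distinct common ancestors add.
M and N are related in two ways: half-sibs through their shared mother (r = 1/4) and second cousins through their fathers (r = 1/32).
r = 1/4 + 1/32 = 0.28125.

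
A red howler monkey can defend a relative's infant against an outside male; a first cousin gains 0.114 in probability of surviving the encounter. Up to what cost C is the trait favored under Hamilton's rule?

0.01425

r to a first cousin = 1/8 (first cousins share one grandparent pair — two paths of length 4: r = 2·(1/2)^4 = 1/8).
Hamilton's rule: n·r·B > C, so the trait is favored while C < n·r·B = 1·0.125·0.114 = 0.01425.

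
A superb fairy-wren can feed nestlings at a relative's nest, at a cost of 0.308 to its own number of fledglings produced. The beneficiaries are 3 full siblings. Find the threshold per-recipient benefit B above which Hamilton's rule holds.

0.2053

r to a full sibling = 0.5 (full sibs share both parents — two paths of length 2: r = 2·(1/2)^2 = 1/2).
Hamilton's rule with n recipients of equal r: n·r·B > C, so B > C/(n·r) = 0.308/(3·0.5) = 0.2053.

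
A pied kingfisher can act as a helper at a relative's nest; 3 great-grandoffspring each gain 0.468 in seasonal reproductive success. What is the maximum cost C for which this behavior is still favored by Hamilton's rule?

0.1755

r to a great-grandoffspring = 0.125 (three parent–offspring links: r = (1/2)^3 = 1/8).
Hamilton's rule: n·r·B > C, so the trait is favored while C < n·r·B = 3·0.125·0.468 = 0.1755.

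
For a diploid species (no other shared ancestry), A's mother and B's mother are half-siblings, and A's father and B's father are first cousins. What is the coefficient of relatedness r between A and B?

0.09375

Independent pedigree routes through distinct common ancestors add.
A and B are related in two ways: half first cousins through their mothers (r = 1/16) and second cousins through their fathers (r = 1/32).
r = 1/16 + 1/32 = 0.09375.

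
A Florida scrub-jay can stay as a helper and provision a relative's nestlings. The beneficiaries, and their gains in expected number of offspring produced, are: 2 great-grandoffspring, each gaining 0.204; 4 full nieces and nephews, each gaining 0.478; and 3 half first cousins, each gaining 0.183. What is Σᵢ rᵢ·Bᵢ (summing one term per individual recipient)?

0.5633125

r to a great-grandoffspring = 0.125 (three parent–offspring links: r = (1/2)^3 = 1/8).
r to a full niece or nephew = 0.25 (full aunt/uncle↔niece/nephew: two paths of length 3 through the shared grandparent pair: r = 2·(1/2)^3 = 1/4).
r to a half first cousin = 0.0625 (half first cousins share one grandparent — one path of length 4: r = (1/2)^4 = 1/16).
Summing one r·B term per recipient: 2·0.125·0.204 + 4·0.25·0.478 + 3·0.0625·0.183 = 0.5633125.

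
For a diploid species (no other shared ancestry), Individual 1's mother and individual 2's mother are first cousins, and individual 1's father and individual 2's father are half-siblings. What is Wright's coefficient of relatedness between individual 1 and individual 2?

0.09375

With two independent routes of shared ancestry, r is the sum of the two contributions.
Individual 1 and individual 2 are related in two ways: second cousins through their mothers (r = 1/32) and half first cousins through their fathers (r = 1/16).
r = 1/32 + 1/16 = 3/32 = 0.09375.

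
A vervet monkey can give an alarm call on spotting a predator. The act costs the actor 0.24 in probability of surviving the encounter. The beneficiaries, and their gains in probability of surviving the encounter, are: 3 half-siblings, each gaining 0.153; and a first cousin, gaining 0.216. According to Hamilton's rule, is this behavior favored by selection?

Hamilton's rule: the trait is favored when the sum of r·B over every recipient exceeds the actor's cost C.
r to a half-sibling = 0.25 (half-sibs share one parent — one path of length 2: r = (1/2)^2 = 1/4).
r to a first cousin = 1/8 (first cousins share one grandparent pair — two paths of length 4: r = 2·(1/2)^4 = 1/8).
Summing one r·B term per recipient: 3·0.25·0.153 + 1·0.125·0.216 = 0.14175.
0.14175 < 0.24: the indirect benefit is less than the cost.

No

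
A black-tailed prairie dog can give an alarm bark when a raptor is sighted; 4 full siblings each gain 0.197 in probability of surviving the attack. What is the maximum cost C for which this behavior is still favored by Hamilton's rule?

0.394

r to a full sibling = 0.5 (full sibs share both parents — two paths of length 2: r = 2·(1/2)^2 = 1/2).
Hamilton's rule: n·r·B > C, so the trait is favored while C < n·r·B = 4·0.5·0.197 = 0.394.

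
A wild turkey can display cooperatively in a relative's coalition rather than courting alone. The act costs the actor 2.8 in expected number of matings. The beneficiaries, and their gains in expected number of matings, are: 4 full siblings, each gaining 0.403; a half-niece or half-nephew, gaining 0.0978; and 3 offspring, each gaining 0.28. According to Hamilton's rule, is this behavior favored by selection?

No

Hamilton's rule: the trait is favored when the sum of r·B over every recipient exceeds the actor's cost C.
r to a full sibling = 1/2 (full sibs share both parents — two paths of length 2: r = 2·(1/2)^2 = 1/2).
r to a half-niece or half-nephew = 0.125 (half-aunt/uncle↔niece/nephew: one path of length 3: r = (1/2)^3 = 1/8).
r to an offspring = 1/2 (one parent–offspring link: r = (1/2)^1 = 1/2).
Summing one r·B term per recipient: 4·0.5·0.403 + 1·0.125·0.0978 + 3·0.5·0.28 = 1.238225.
1.238225 < 2.8: the indirect benefit is less than the cost.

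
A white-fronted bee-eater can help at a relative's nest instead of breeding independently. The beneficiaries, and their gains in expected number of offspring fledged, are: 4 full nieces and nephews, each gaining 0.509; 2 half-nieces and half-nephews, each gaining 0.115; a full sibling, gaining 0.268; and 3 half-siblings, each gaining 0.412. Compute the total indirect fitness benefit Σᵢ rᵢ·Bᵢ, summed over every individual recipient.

r to a full niece or nephew = 1/4 (full aunt/uncle↔niece/nephew: two paths of length 3 through the shared grandparent pair: r = 2·(1/2)^3 = 1/4).
r to a half-niece or half-nephew = 1/8 (half-aunt/uncle↔niece/nephew: one path of length 3: r = (1/2)^3 = 1/8).
r to a full sibling = 0.5 (full sibs share both parents — two paths of length 2: r = 2·(1/2)^2 = 1/2).
r to a half-sibling = 0.25 (half-sibs share one parent — one path of length 2: r = (1/2)^2 = 1/4).
Summing one r·B term per recipient: 4·0.25·0.509 + 2·0.125·0.115 + 1·0.5·0.268 + 3·0.25·0.412 = 0.98075.

0.98075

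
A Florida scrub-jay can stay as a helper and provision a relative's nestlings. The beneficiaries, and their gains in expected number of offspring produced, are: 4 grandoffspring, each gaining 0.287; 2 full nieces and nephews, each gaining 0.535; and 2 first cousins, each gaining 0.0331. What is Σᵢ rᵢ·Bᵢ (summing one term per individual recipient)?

r to a grandoffspring = 0.25 (two parent–offspring links: r = (1/2)^2 = 1/4).
r to a full niece or nephew = 0.25 (full aunt/uncle↔niece/nephew: two paths of length 3 through the shared grandparent pair: r = 2·(1/2)^3 = 1/4).
r to a first cousin = 1/8 (first cousins share one grandparent pair — two paths of length 4: r = 2·(1/2)^4 = 1/8).
Summing one r·B term per recipient: 4·0.25·0.287 + 2·0.25·0.535 + 2·0.125·0.0331 = 0.562775.

0.562775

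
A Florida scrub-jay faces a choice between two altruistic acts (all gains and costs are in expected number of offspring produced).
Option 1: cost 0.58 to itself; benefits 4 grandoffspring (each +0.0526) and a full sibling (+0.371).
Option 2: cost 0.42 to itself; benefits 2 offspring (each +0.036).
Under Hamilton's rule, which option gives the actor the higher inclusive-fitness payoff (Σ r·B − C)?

Option 1: r to a grandoffspring = 0.25.
Option 1: r to a full sibling = 0.5.
Option 1: Σ r·B − C = (4·0.25·0.0526 + 1·0.5·0.371) − 0.58 = -0.3419.
Option 2: r to an offspring = 0.5.
Option 2: Σ r·B − C = (2·0.5·0.036) − 0.42 = -0.384.
Option 1 has the higher net inclusive-fitness payoff.

Option 1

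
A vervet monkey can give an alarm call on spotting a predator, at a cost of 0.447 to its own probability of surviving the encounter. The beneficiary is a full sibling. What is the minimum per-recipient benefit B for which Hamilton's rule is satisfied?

0.894

r to a full sibling = 1/2 (full sibs share both parents — two paths of length 2: r = 2·(1/2)^2 = 1/2).
Hamilton's rule with n recipients of equal r: n·r·B > C, so B > C/(n·r) = 0.447/(1·0.5) = 0.894.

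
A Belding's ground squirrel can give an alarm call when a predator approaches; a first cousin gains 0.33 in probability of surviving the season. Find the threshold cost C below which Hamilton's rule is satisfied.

r to a first cousin = 1/8 (first cousins share one grandparent pair — two paths of length 4: r = 2·(1/2)^4 = 1/8).
Hamilton's rule: n·r·B > C, so the trait is favored while C < n·r·B = 1·0.125·0.33 = 0.04125.

0.04125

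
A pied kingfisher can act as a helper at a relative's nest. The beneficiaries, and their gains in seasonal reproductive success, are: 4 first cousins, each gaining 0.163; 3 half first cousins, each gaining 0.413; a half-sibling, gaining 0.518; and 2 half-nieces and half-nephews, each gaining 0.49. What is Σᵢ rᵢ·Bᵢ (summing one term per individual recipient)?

r to a first cousin = 1/8 (first cousins share one grandparent pair — two paths of length 4: r = 2·(1/2)^4 = 1/8).
r to a half first cousin = 1/16 (half first cousins share one grandparent — one path of length 4: r = (1/2)^4 = 1/16).
r to a half-sibling = 1/4 (half-sibs share one parent — one path of length 2: r = (1/2)^2 = 1/4).
r to a half-niece or half-nephew = 1/8 (half-aunt/uncle↔niece/nephew: one path of length 3: r = (1/2)^3 = 1/8).
Summing one r·B term per recipient: 4·0.125·0.163 + 3·0.0625·0.413 + 1·0.25·0.518 + 2·0.125·0.49 = 0.4109375.

0.4109375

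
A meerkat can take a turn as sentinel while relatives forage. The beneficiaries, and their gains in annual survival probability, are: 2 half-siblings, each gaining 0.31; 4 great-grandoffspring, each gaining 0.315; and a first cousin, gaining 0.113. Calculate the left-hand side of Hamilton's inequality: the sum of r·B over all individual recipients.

r to a half-sibling = 0.25 (half-sibs share one parent — one path of length 2: r = (1/2)^2 = 1/4).
r to a great-grandoffspring = 1/8 (three parent–offspring links: r = (1/2)^3 = 1/8).
r to a first cousin = 0.125 (first cousins share one grandparent pair — two paths of length 4: r = 2·(1/2)^4 = 1/8).
Summing one r·B term per recipient: 2·0.25·0.31 + 4·0.125·0.315 + 1·0.125·0.113 = 0.326625.

0.326625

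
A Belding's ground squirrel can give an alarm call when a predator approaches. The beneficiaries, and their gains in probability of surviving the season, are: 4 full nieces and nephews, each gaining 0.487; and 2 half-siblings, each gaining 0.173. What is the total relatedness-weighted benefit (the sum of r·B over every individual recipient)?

r to a full niece or nephew = 1/4 (full aunt/uncle↔niece/nephew: two paths of length 3 through the shared grandparent pair: r = 2·(1/2)^3 = 1/4).
r to a half-sibling = 0.25 (half-sibs share one parent — one path of length 2: r = (1/2)^2 = 1/4).
Summing one r·B term per recipient: 4·0.25·0.487 + 2·0.25·0.173 = 0.5735.

0.5735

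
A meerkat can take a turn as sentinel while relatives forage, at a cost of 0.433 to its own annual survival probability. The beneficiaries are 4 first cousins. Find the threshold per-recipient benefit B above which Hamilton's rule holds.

0.866

r to a first cousin = 0.125 (first cousins share one grandparent pair — two paths of length 4: r = 2·(1/2)^4 = 1/8).
Hamilton's rule with n recipients of equal r: n·r·B > C, so B > C/(n·r) = 0.433/(4·0.125) = 0.866.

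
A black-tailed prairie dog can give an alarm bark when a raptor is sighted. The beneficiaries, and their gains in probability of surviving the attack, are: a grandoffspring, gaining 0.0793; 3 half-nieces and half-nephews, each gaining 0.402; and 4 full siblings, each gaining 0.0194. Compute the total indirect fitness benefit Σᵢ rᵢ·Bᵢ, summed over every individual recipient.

0.209375

r to a grandoffspring = 0.25 (two parent–offspring links: r = (1/2)^2 = 1/4).
r to a half-niece or half-nephew = 1/8 (half-aunt/uncle↔niece/nephew: one path of length 3: r = (1/2)^3 = 1/8).
r to a full sibling = 0.5 (full sibs share both parents — two paths of length 2: r = 2·(1/2)^2 = 1/2).
Summing one r·B term per recipient: 1·0.25·0.0793 + 3·0.125·0.402 + 4·0.5·0.0194 = 0.209375.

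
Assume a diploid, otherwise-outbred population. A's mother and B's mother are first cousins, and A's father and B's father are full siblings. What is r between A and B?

0.15625

Relatedness sums over independent paths through distinct common ancestors.
A and B are related in two ways: second cousins through their mothers (r = 1/32) and first cousins through their fathers (r = 1/8).
r = 1/32 + 1/8 = 0.15625.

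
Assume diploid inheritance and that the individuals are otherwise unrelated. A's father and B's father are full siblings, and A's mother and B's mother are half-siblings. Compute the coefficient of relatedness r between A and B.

0.1875

Wright's path rule: contributions from independent ancestry routes add.
A and B are related in two ways: first cousins through their fathers (r = 1/8) and half first cousins through their mothers (r = 1/16).
r = 1/8 + 1/16 = 0.1875.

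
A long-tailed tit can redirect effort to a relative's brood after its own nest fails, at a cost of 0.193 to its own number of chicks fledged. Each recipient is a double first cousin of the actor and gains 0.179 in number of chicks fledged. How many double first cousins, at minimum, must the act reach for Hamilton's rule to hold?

r to a double first cousin = 1/4 (double first cousins share both grandparent pairs — four paths of length 4: r = 4·(1/2)^4 = 1/4).
Hamilton's rule: n·r·B > C  ⇒  n > C/(r·B) = 0.193/(0.25·0.179) = 4.313.
The smallest integer exceeding 4.313 is 5.

5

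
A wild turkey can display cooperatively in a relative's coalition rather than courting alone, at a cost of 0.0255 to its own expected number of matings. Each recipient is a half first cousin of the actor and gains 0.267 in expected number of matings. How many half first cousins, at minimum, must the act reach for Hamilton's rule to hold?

2

r to a half first cousin = 1/16 (half first cousins share one grandparent — one path of length 4: r = (1/2)^4 = 1/16).
Hamilton's rule: n·r·B > C  ⇒  n > C/(r·B) = 0.0255/(0.0625·0.267) = 1.528.
The smallest integer exceeding 1.528 is 2.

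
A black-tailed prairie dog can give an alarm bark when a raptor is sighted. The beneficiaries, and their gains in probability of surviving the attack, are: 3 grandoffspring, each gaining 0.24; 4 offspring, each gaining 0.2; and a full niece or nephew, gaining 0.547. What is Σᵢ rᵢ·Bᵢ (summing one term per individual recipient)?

0.71675

r to a grandoffspring = 0.25 (two parent–offspring links: r = (1/2)^2 = 1/4).
r to an offspring = 0.5 (one parent–offspring link: r = (1/2)^1 = 1/2).
r to a full niece or nephew = 0.25 (full aunt/uncle↔niece/nephew: two paths of length 3 through the shared grandparent pair: r = 2·(1/2)^3 = 1/4).
Summing one r·B term per recipient: 3·0.25·0.24 + 4·0.5·0.2 + 1·0.25·0.547 = 0.71675.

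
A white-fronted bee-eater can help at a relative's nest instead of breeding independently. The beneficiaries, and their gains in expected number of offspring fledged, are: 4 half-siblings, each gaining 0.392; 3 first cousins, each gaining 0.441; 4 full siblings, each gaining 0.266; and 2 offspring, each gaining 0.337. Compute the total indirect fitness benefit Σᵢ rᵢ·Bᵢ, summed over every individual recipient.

1.426375

r to a half-sibling = 0.25 (half-sibs share one parent — one path of length 2: r = (1/2)^2 = 1/4).
r to a first cousin = 0.125 (first cousins share one grandparent pair — two paths of length 4: r = 2·(1/2)^4 = 1/8).
r to a full sibling = 1/2 (full sibs share both parents — two paths of length 2: r = 2·(1/2)^2 = 1/2).
r to an offspring = 1/2 (one parent–offspring link: r = (1/2)^1 = 1/2).
Summing one r·B term per recipient: 4·0.25·0.392 + 3·0.125·0.441 + 4·0.5·0.266 + 2·0.5·0.337 = 1.426375.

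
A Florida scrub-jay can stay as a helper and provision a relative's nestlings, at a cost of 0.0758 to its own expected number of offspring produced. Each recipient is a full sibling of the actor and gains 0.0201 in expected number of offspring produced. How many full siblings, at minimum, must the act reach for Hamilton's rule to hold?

r to a full sibling = 1/2 (full sibs share both parents — two paths of length 2: r = 2·(1/2)^2 = 1/2).
Hamilton's rule: n·r·B > C  ⇒  n > C/(r·B) = 0.0758/(0.5·0.0201) = 7.542.
The smallest integer exceeding 7.542 is 8.

8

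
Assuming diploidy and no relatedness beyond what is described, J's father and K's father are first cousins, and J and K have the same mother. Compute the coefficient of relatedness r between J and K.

Independent pedigree routes through distinct common ancestors add.
J and K are related in two ways: second cousins through their fathers (r = 1/32) and half-sibs through their shared mother (r = 1/4).
r = 1/32 + 1/4 = 9/32 = 0.28125.

0.28125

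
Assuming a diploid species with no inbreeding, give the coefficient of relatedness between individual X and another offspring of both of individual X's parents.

0.5

Each parent–offspring link contributes a factor of 1/2, and independent paths through distinct common ancestors add.
Full sibs share both parents — two paths of length 2: r = 2·(1/2)^2 = 1/2.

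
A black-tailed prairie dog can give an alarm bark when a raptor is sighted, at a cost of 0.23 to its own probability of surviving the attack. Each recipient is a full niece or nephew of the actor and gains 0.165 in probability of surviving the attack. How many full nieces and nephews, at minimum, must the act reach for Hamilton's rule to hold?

6

r to a full niece or nephew = 0.25 (full aunt/uncle↔niece/nephew: two paths of length 3 through the shared grandparent pair: r = 2·(1/2)^3 = 1/4).
Hamilton's rule: n·r·B > C  ⇒  n > C/(r·B) = 0.23/(0.25·0.165) = 5.576.
The smallest integer exceeding 5.576 is 6.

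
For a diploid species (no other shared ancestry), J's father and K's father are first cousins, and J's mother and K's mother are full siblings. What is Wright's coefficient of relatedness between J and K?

0.15625

Relatedness sums over independent paths through distinct common ancestors.
J and K are related in two ways: second cousins through their fathers (r = 1/32) and first cousins through their mothers (r = 1/8).
r = 1/32 + 1/8 = 5/32 = 0.15625.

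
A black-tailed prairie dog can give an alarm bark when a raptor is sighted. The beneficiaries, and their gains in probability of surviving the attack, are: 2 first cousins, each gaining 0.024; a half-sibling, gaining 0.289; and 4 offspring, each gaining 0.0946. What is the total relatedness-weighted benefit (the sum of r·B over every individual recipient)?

0.26745

r to a first cousin = 0.125 (first cousins share one grandparent pair — two paths of length 4: r = 2·(1/2)^4 = 1/8).
r to a half-sibling = 0.25 (half-sibs share one parent — one path of length 2: r = (1/2)^2 = 1/4).
r to an offspring = 0.5 (one parent–offspring link: r = (1/2)^1 = 1/2).
Summing one r·B term per recipient: 2·0.125·0.024 + 1·0.25·0.289 + 4·0.5·0.0946 = 0.26745.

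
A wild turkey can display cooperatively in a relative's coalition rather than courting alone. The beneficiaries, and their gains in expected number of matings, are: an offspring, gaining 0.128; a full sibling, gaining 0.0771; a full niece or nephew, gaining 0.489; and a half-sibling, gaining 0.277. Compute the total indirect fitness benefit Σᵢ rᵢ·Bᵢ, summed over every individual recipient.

r to an offspring = 1/2 (one parent–offspring link: r = (1/2)^1 = 1/2).
r to a full sibling = 1/2 (full sibs share both parents — two paths of length 2: r = 2·(1/2)^2 = 1/2).
r to a full niece or nephew = 0.25 (full aunt/uncle↔niece/nephew: two paths of length 3 through the shared grandparent pair: r = 2·(1/2)^3 = 1/4).
r to a half-sibling = 0.25 (half-sibs share one parent — one path of length 2: r = (1/2)^2 = 1/4).
Summing one r·B term per recipient: 1·0.5·0.128 + 1·0.5·0.0771 + 1·0.25·0.489 + 1·0.25·0.277 = 0.29405.

0.29405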